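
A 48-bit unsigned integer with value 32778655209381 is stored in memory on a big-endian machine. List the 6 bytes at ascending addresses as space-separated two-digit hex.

1D CF E0 19 97 A5

32778655209381 in hexadecimal, padded to 48 bits, is 0x1DCFE01997A5.
Split into bytes (most-significant first): 1D CF E0 19 97 A5.
Big-endian stores the most-significant byte at the lowest address.
So the memory order matches the most-significant-first order: 1D CF E0 19 97 A5.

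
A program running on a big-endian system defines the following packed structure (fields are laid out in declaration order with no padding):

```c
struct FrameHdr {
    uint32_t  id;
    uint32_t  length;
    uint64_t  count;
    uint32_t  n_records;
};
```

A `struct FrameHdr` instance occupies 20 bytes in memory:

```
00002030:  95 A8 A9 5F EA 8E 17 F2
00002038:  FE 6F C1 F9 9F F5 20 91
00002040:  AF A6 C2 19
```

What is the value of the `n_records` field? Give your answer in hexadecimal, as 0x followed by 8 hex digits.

`n_records` follows `id` (4 B), `length` (4 B), `count` (8 B), so it starts at offset 4 + 4 + 8 = 16 and occupies 4 bytes.
Bytes at offsets 16..19: AF A6 C2 19.
In big-endian order the high byte comes first in memory.
The bytes are already most-significant first: 0xAFA6C219.

0xAFA6C219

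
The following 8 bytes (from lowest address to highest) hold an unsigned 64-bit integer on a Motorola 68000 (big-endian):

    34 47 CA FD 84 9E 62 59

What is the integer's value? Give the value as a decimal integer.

3767202803519218265

Big-endian: lowest address holds the most-significant byte.
The bytes are already most-significant first: 0x3447CAFD849E6259.
0x3447CAFD849E6259 = 3767202803519218265.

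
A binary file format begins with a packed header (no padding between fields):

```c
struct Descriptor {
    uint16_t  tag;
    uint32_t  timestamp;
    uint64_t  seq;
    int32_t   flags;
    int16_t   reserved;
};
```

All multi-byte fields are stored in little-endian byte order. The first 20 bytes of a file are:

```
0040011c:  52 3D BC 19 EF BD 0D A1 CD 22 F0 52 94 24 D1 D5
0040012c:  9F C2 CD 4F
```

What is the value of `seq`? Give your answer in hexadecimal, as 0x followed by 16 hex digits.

0x249452F022CDA10D

`seq` follows `tag` (2 B), `timestamp` (4 B), so it starts at offset 2 + 4 = 6 and occupies 8 bytes.
Bytes at offsets 6..13: 0D A1 CD 22 F0 52 94 24.
Little-endian stores the least-significant byte at the lowest address.
Reassemble most-significant byte first: 24 94 52 F0 22 CD A1 0D → 0x249452F022CDA10D.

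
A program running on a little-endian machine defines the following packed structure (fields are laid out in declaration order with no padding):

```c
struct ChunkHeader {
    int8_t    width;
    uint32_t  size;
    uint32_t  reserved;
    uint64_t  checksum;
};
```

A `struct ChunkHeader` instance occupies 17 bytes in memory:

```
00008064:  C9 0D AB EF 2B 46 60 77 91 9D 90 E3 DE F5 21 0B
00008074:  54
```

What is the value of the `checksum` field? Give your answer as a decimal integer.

6055971463819923613

`checksum` follows `width` (1 B), `size` (4 B), `reserved` (4 B), so it starts at offset 1 + 4 + 4 = 9 and occupies 8 bytes.
Bytes at offsets 9..16: 9D 90 E3 DE F5 21 0B 54.
Little-endian stores the least-significant byte at the lowest address.
Reassemble most-significant byte first: 54 0B 21 F5 DE E3 90 9D → 0x540B21F5DEE3909D.
0x540B21F5DEE3909D = 6055971463819923613.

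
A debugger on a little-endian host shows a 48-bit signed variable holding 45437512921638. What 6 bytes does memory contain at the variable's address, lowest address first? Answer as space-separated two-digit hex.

45437512921638 in hexadecimal, padded to 48 bits, is 0x29533ED13226.
Split into bytes (most-significant first): 29 53 3E D1 32 26.
Little-endian: lowest address holds the least-significant byte.
So at ascending addresses the bytes are 26 32 D1 3E 53 29.

26 32 D1 3E 53 29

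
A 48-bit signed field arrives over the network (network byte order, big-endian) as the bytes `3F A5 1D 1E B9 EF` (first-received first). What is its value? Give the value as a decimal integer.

69978390706671

Big-endian: lowest address holds the most-significant byte.
The bytes are already most-significant first: 0x3FA51D1EB9EF.
0x3FA51D1EB9EF = 69978390706671.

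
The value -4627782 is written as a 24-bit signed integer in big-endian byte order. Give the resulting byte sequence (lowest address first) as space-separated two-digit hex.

B9 62 BA

Two's complement of -4627782 in 24 bits: 4627782 = 0x469D46; invert → 0xB962B9; add 1 → 0xB962BA.
Split into bytes (most-significant first): B9 62 BA.
Big-endian: lowest address holds the most-significant byte.
So the memory order matches the most-significant-first order: B9 62 BA.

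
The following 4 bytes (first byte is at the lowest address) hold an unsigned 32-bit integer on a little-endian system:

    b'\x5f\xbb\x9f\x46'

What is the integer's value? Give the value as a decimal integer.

1184873311

In little-endian order the low byte comes first in memory.
Reassemble most-significant byte first: 46 9F BB 5F → 0x469FBB5F.
0x469FBB5F = 1184873311.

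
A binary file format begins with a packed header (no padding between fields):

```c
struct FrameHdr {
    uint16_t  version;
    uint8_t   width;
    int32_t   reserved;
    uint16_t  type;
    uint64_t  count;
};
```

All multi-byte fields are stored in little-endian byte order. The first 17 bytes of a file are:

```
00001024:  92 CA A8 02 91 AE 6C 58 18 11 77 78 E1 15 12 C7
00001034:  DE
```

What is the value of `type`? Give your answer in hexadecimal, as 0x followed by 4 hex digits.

0x1858

`type` follows `version` (2 B), `width` (1 B), `reserved` (4 B), so it starts at offset 2 + 1 + 4 = 7 and occupies 2 bytes.
Bytes at offsets 7..8: 58 18.
Little-endian: lowest address holds the least-significant byte.
Reassemble most-significant byte first: 18 58 → 0x1858.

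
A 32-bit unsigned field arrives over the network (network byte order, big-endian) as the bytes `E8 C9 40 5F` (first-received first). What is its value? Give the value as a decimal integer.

3905503327

Big-endian stores the most-significant byte at the lowest address.
The bytes are already most-significant first: 0xE8C9405F.
0xE8C9405F = 3905503327.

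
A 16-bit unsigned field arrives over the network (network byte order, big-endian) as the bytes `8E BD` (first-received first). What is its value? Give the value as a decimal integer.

In big-endian order the high byte comes first in memory.
The bytes are already most-significant first: 0x8EBD.
0x8EBD = 36541.

36541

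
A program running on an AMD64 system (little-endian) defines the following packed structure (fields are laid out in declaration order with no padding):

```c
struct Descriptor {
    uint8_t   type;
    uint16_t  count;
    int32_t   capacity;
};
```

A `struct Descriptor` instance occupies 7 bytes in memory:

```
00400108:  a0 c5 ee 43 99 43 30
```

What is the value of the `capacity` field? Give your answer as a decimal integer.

`capacity` follows `type` (1 B), `count` (2 B), so it starts at offset 1 + 2 = 3 and occupies 4 bytes.
Bytes at offsets 3..6: 43 99 43 30.
Little-endian: lowest address holds the least-significant byte.
Reassemble most-significant byte first: 30 43 99 43 → 0x30439943.
0x30439943 = 809736515.

809736515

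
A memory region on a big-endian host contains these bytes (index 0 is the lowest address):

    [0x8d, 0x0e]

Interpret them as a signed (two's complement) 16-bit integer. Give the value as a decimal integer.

-29426

In big-endian order the high byte comes first in memory.
The bytes are already most-significant first: 0x8D0E.
Top bit is set, so as a signed 16-bit value this is 0x8D0E − 2^16 = -29426.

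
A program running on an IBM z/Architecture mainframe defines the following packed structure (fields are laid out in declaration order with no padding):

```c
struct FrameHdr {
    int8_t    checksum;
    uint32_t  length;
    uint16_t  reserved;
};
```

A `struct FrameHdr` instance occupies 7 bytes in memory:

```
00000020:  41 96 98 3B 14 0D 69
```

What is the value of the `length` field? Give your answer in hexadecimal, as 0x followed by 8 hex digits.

0x96983B14

`length` follows `checksum` (1 byte), so it starts at byte offset 1 and occupies 4 bytes.
Bytes at offsets 1..4: 96 98 3B 14.
Big-endian stores the most-significant byte at the lowest address.
The bytes are already most-significant first: 0x96983B14.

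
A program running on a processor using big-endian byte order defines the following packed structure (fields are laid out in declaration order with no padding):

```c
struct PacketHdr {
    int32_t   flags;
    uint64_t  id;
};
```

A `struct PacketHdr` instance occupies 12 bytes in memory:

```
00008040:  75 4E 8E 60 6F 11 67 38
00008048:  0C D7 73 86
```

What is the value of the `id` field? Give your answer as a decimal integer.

8003291503245357958

`id` follows `flags` (4 bytes), so it starts at byte offset 4 and occupies 8 bytes.
Bytes at offsets 4..11: 6F 11 67 38 0C D7 73 86.
In big-endian order the high byte comes first in memory.
The bytes are already most-significant first: 0x6F1167380CD77386.
0x6F1167380CD77386 = 8003291503245357958.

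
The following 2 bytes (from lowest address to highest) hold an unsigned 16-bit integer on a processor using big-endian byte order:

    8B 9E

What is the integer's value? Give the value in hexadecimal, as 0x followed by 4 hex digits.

0x8B9E

In big-endian order the high byte comes first in memory.
The bytes are already most-significant first: 0x8B9E.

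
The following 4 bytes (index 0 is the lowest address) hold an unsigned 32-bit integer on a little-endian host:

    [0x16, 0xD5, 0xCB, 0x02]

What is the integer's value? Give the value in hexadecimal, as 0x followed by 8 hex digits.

0x02CBD516

Little-endian stores the least-significant byte at the lowest address.
Reassemble most-significant byte first: 02 CB D5 16 → 0x02CBD516.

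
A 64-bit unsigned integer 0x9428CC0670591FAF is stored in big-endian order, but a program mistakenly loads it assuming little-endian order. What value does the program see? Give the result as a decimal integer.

12618903018600671380

Stored big-endian, the bytes at ascending addresses are 94 28 CC 06 70 59 1F AF.
Read back as little-endian, the first byte is least significant, giving 0xAF1F597006CC2894.
0xAF1F597006CC2894 = 12618903018600671380.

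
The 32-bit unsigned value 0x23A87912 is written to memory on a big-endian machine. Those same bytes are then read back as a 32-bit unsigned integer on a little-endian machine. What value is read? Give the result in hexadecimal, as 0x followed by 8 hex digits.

0x1279A823

Stored big-endian, the bytes at ascending addresses are 23 A8 79 12.
Read back as little-endian, the first byte is least significant, giving 0x1279A823.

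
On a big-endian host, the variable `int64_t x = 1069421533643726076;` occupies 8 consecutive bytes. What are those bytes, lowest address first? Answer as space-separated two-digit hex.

1069421533643726076 in hexadecimal, padded to 64 bits, is 0x0ED7593803FCDCFC.
Split into bytes (most-significant first): 0E D7 59 38 03 FC DC FC.
In big-endian order the high byte comes first in memory.
So the memory order matches the most-significant-first order: 0E D7 59 38 03 FC DC FC.

0E D7 59 38 03 FC DC FC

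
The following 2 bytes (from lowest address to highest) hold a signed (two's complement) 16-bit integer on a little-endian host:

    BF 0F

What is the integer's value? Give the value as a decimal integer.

4031

In little-endian order the low byte comes first in memory.
Reassemble most-significant byte first: 0F BF → 0x0FBF.
0x0FBF = 4031.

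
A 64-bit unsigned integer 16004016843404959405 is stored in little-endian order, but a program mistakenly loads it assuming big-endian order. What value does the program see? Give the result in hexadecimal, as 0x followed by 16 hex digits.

0xAD5E85B286B019DE

16004016843404959405 in 64-bit hexadecimal is 0xDE19B086B2855EAD.
Stored little-endian, the bytes at ascending addresses are AD 5E 85 B2 86 B0 19 DE.
Read back as big-endian, the last byte is least significant, giving 0xAD5E85B286B019DE.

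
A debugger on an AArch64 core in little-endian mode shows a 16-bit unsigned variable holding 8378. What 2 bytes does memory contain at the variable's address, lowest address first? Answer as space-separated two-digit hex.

BA 20

8378 in hexadecimal, padded to 16 bits, is 0x20BA.
Split into bytes (most-significant first): 20 BA.
Little-endian: lowest address holds the least-significant byte.
So at ascending addresses the bytes are BA 20.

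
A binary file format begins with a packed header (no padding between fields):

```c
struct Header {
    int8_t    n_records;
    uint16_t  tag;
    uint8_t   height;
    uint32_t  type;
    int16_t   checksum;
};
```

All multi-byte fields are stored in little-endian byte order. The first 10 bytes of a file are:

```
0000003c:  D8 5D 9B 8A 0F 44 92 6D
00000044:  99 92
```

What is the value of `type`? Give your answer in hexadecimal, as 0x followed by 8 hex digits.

0x6D92440F

`type` follows `n_records` (1 B), `tag` (2 B), `height` (1 B), so it starts at offset 1 + 2 + 1 = 4 and occupies 4 bytes.
Bytes at offsets 4..7: 0F 44 92 6D.
In little-endian order the low byte comes first in memory.
Reassemble most-significant byte first: 6D 92 44 0F → 0x6D92440F.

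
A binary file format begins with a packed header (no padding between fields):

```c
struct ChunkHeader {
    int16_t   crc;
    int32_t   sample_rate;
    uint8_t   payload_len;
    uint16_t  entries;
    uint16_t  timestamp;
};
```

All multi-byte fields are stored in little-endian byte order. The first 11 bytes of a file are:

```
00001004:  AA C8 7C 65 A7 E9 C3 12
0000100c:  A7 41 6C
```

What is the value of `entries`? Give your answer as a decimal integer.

`entries` follows `crc` (2 B), `sample_rate` (4 B), `payload_len` (1 B), so it starts at offset 2 + 4 + 1 = 7 and occupies 2 bytes.
Bytes at offsets 7..8: 12 A7.
In little-endian order the low byte comes first in memory.
Reassemble most-significant byte first: A7 12 → 0xA712.
0xA712 = 42770.

42770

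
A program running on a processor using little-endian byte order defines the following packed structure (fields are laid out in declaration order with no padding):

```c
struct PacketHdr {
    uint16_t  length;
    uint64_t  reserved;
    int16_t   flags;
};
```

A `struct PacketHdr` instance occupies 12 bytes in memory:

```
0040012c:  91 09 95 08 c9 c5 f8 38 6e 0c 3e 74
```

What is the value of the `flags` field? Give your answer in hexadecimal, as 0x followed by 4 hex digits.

0x743E

`flags` follows `length` (2 B), `reserved` (8 B), so it starts at offset 2 + 8 = 10 and occupies 2 bytes.
Bytes at offsets 10..11: 3E 74.
In little-endian order the low byte comes first in memory.
Reassemble most-significant byte first: 74 3E → 0x743E.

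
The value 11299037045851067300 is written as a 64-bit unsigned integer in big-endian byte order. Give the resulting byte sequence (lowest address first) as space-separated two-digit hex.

9C CE 3E 54 0D EE 93 A4

11299037045851067300 in hexadecimal, padded to 64 bits, is 0x9CCE3E540DEE93A4.
Split into bytes (most-significant first): 9C CE 3E 54 0D EE 93 A4.
Big-endian stores the most-significant byte at the lowest address.
So the memory order matches the most-significant-first order: 9C CE 3E 54 0D EE 93 A4.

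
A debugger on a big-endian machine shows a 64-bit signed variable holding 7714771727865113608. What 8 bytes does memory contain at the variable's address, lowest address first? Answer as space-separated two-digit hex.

7714771727865113608 in hexadecimal, padded to 64 bits, is 0x6B1060030AA06C08.
Split into bytes (most-significant first): 6B 10 60 03 0A A0 6C 08.
Big-endian: lowest address holds the most-significant byte.
So the memory order matches the most-significant-first order: 6B 10 60 03 0A A0 6C 08.

6B 10 60 03 0A A0 6C 08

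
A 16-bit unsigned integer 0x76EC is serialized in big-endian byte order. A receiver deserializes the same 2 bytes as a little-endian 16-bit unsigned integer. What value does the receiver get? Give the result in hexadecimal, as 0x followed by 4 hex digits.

Stored big-endian, the bytes at ascending addresses are 76 EC.
Read back as little-endian, the first byte is least significant, giving 0xEC76.

0xEC76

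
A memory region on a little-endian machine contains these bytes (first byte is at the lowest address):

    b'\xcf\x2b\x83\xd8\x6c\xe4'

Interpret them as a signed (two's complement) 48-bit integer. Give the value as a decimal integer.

-30318836634673

In little-endian order the low byte comes first in memory.
Reassemble most-significant byte first: E4 6C D8 83 2B CF → 0xE46CD8832BCF.
Top bit is set, so as a signed 48-bit value this is 0xE46CD8832BCF − 2^48 = -30318836634673.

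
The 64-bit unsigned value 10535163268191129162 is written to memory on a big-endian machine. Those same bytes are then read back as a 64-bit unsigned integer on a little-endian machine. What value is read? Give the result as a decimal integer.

5372309175217632402

10535163268191129162 in 64-bit hexadecimal is 0x92346B2CBB468E4A.
Stored big-endian, the bytes at ascending addresses are 92 34 6B 2C BB 46 8E 4A.
Read back as little-endian, the first byte is least significant, giving 0x4A8E46BB2C6B3492.
0x4A8E46BB2C6B3492 = 5372309175217632402.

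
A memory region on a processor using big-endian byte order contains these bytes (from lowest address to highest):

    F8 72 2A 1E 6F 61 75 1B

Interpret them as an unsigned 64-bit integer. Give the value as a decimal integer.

In big-endian order the high byte comes first in memory.
The bytes are already most-significant first: 0xF8722A1E6F61751B.
0xF8722A1E6F61751B = 17902417778957186331.

17902417778957186331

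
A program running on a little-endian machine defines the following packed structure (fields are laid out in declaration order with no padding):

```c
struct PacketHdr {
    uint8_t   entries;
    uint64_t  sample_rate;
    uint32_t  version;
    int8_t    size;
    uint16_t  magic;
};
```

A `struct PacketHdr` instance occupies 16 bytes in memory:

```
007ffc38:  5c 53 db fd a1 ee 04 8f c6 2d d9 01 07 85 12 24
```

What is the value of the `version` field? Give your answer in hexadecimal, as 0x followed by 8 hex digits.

`version` follows `entries` (1 B), `sample_rate` (8 B), so it starts at offset 1 + 8 = 9 and occupies 4 bytes.
Bytes at offsets 9..12: 2D D9 01 07.
Little-endian: lowest address holds the least-significant byte.
Reassemble most-significant byte first: 07 01 D9 2D → 0x0701D92D.

0x0701D92D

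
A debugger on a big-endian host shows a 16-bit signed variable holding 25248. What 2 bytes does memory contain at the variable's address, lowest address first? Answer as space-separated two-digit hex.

25248 in hexadecimal, padded to 16 bits, is 0x62A0.
Split into bytes (most-significant first): 62 A0.
In big-endian order the high byte comes first in memory.
So the memory order matches the most-significant-first order: 62 A0.

62 A0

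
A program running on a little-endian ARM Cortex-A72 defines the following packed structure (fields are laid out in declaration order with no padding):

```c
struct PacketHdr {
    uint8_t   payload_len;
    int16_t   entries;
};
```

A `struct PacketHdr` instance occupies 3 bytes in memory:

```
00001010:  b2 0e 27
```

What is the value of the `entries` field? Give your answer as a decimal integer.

9998

`entries` follows `payload_len` (1 byte), so it starts at byte offset 1 and occupies 2 bytes.
Bytes at offsets 1..2: 0E 27.
Little-endian: lowest address holds the least-significant byte.
Reassemble most-significant byte first: 27 0E → 0x270E.
0x270E = 9998.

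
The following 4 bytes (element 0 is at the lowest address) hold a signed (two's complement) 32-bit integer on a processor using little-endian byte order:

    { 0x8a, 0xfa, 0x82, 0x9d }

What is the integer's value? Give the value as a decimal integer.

-1652360566

In little-endian order the low byte comes first in memory.
Reassemble most-significant byte first: 9D 82 FA 8A → 0x9D82FA8A.
Top bit is set, so as a signed 32-bit value this is 0x9D82FA8A − 2^32 = -1652360566.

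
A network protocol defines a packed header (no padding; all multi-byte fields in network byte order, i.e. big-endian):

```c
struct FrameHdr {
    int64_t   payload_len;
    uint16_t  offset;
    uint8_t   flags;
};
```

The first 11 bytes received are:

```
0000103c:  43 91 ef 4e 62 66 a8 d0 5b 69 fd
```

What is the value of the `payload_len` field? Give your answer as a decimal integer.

4868935792101599440

`payload_len` is the first field, at byte offset 0, occupying 8 bytes.
Bytes at offsets 0..7: 43 91 EF 4E 62 66 A8 D0.
In big-endian order the high byte comes first in memory.
The bytes are already most-significant first: 0x4391EF4E6266A8D0.
0x4391EF4E6266A8D0 = 4868935792101599440.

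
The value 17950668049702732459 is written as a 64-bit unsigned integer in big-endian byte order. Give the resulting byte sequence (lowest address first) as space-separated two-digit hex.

F9 1D 95 7C 07 7C 42 AB

17950668049702732459 in hexadecimal, padded to 64 bits, is 0xF91D957C077C42AB.
Split into bytes (most-significant first): F9 1D 95 7C 07 7C 42 AB.
Big-endian: lowest address holds the most-significant byte.
So the memory order matches the most-significant-first order: F9 1D 95 7C 07 7C 42 AB.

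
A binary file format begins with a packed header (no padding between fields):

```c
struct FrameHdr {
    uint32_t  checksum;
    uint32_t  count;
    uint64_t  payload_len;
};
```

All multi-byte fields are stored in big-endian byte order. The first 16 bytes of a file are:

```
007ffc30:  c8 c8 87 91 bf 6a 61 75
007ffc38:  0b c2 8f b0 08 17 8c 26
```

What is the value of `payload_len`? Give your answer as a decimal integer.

`payload_len` follows `checksum` (4 B), `count` (4 B), so it starts at offset 4 + 4 = 8 and occupies 8 bytes.
Bytes at offsets 8..15: 0B C2 8F B0 08 17 8C 26.
Big-endian stores the most-significant byte at the lowest address.
The bytes are already most-significant first: 0x0BC28FB008178C26.
0x0BC28FB008178C26 = 847397666111851558.

847397666111851558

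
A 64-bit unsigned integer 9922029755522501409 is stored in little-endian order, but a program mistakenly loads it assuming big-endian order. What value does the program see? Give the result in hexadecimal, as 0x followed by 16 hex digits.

9922029755522501409 in 64-bit hexadecimal is 0x89B2217E54C64B21.
Stored little-endian, the bytes at ascending addresses are 21 4B C6 54 7E 21 B2 89.
Read back as big-endian, the last byte is least significant, giving 0x214BC6547E21B289.

0x214BC6547E21B289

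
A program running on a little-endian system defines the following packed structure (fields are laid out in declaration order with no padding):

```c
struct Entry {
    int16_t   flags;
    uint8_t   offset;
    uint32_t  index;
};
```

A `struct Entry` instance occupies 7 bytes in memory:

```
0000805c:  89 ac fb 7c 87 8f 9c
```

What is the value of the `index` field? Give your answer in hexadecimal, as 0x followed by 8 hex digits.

`index` follows `flags` (2 B), `offset` (1 B), so it starts at offset 2 + 1 = 3 and occupies 4 bytes.
Bytes at offsets 3..6: 7C 87 8F 9C.
Little-endian: lowest address holds the least-significant byte.
Reassemble most-significant byte first: 9C 8F 87 7C → 0x9C8F877C.

0x9C8F877C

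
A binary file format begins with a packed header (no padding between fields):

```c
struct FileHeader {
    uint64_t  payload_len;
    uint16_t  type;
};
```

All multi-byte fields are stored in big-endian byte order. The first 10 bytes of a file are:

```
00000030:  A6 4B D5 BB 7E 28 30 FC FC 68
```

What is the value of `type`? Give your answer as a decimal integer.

64616

`type` follows `payload_len` (8 bytes), so it starts at byte offset 8 and occupies 2 bytes.
Bytes at offsets 8..9: FC 68.
Big-endian: lowest address holds the most-significant byte.
The bytes are already most-significant first: 0xFC68.
0xFC68 = 64616.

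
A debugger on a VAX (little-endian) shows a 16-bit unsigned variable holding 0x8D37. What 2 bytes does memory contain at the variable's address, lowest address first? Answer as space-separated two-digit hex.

37 8D

Split into bytes (most-significant first): 8D 37.
In little-endian order the low byte comes first in memory.
So at ascending addresses the bytes are 37 8D.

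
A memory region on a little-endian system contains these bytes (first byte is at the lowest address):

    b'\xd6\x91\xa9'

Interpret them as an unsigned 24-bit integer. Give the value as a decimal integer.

11112918

In little-endian order the low byte comes first in memory.
Reassemble most-significant byte first: A9 91 D6 → 0xA991D6.
0xA991D6 = 11112918.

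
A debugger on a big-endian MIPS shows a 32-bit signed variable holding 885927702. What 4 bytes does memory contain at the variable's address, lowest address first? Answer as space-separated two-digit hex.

885927702 in hexadecimal, padded to 32 bits, is 0x34CE2F16.
Split into bytes (most-significant first): 34 CE 2F 16.
Big-endian stores the most-significant byte at the lowest address.
So the memory order matches the most-significant-first order: 34 CE 2F 16.

34 CE 2F 16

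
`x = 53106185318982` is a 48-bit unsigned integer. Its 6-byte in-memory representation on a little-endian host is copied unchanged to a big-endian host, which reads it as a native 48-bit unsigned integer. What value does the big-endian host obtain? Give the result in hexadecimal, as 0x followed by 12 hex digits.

0x46B24FBF4C30

53106185318982 in 48-bit hexadecimal is 0x304CBF4FB246.
Stored little-endian, the bytes at ascending addresses are 46 B2 4F BF 4C 30.
Read back as big-endian, the last byte is least significant, giving 0x46B24FBF4C30.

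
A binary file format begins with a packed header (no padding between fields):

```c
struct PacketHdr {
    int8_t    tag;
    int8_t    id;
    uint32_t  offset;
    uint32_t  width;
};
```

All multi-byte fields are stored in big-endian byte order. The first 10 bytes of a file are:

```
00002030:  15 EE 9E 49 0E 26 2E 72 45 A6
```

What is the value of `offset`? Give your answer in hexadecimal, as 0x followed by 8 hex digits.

`offset` follows `tag` (1 B), `id` (1 B), so it starts at offset 1 + 1 = 2 and occupies 4 bytes.
Bytes at offsets 2..5: 9E 49 0E 26.
Big-endian stores the most-significant byte at the lowest address.
The bytes are already most-significant first: 0x9E490E26.

0x9E490E26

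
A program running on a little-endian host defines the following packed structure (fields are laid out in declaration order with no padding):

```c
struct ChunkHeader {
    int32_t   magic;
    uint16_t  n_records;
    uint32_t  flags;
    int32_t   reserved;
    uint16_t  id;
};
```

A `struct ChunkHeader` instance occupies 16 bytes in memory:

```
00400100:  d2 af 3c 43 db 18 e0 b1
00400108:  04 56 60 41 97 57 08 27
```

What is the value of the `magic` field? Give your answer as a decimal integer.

`magic` is the first field, at byte offset 0, occupying 4 bytes.
Bytes at offsets 0..3: D2 AF 3C 43.
In little-endian order the low byte comes first in memory.
Reassemble most-significant byte first: 43 3C AF D2 → 0x433CAFD2.
0x433CAFD2 = 1128050642.

1128050642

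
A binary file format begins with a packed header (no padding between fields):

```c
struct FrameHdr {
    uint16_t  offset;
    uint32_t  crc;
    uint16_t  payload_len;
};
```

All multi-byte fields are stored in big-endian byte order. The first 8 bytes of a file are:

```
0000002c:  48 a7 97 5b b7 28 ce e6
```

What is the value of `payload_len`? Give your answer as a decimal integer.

52966

`payload_len` follows `offset` (2 B), `crc` (4 B), so it starts at offset 2 + 4 = 6 and occupies 2 bytes.
Bytes at offsets 6..7: CE E6.
In big-endian order the high byte comes first in memory.
The bytes are already most-significant first: 0xCEE6.
0xCEE6 = 52966.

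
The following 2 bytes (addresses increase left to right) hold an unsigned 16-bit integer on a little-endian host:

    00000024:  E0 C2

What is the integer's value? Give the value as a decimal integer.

49888

Little-endian stores the least-significant byte at the lowest address.
Reassemble most-significant byte first: C2 E0 → 0xC2E0.
0xC2E0 = 49888.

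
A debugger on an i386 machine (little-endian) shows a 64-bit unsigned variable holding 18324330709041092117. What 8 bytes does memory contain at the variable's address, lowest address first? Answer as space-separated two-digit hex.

18324330709041092117 in hexadecimal, padded to 64 bits, is 0xFE4D19B1832D1615.
Split into bytes (most-significant first): FE 4D 19 B1 83 2D 16 15.
Little-endian stores the least-significant byte at the lowest address.
So at ascending addresses the bytes are 15 16 2D 83 B1 19 4D FE.

15 16 2D 83 B1 19 4D FE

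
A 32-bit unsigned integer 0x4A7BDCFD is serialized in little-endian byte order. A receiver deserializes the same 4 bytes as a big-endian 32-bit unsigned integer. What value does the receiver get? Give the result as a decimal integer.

Stored little-endian, the bytes at ascending addresses are FD DC 7B 4A.
Read back as big-endian, the last byte is least significant, giving 0xFDDC7B4A.
0xFDDC7B4A = 4259085130.

4259085130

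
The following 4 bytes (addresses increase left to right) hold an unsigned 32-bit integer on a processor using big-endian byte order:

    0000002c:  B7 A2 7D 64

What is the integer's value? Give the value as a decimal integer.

3080879460

In big-endian order the high byte comes first in memory.
The bytes are already most-significant first: 0xB7A27D64.
0xB7A27D64 = 3080879460.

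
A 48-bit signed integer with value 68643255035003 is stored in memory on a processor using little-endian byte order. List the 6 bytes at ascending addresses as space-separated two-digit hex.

68643255035003 in hexadecimal, padded to 48 bits, is 0x3E6E40D5247B.
Split into bytes (most-significant first): 3E 6E 40 D5 24 7B.
Little-endian: lowest address holds the least-significant byte.
So at ascending addresses the bytes are 7B 24 D5 40 6E 3E.

7B 24 D5 40 6E 3E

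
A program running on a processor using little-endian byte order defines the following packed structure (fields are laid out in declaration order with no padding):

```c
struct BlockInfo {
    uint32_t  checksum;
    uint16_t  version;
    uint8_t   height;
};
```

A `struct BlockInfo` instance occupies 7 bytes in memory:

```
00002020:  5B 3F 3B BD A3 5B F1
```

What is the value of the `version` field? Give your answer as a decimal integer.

`version` follows `checksum` (4 bytes), so it starts at byte offset 4 and occupies 2 bytes.
Bytes at offsets 4..5: A3 5B.
Little-endian: lowest address holds the least-significant byte.
Reassemble most-significant byte first: 5B A3 → 0x5BA3.
0x5BA3 = 23459.

23459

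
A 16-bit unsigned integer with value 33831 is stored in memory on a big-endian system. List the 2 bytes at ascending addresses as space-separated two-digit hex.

33831 in hexadecimal, padded to 16 bits, is 0x8427.
Split into bytes (most-significant first): 84 27.
Big-endian: lowest address holds the most-significant byte.
So the memory order matches the most-significant-first order: 84 27.

84 27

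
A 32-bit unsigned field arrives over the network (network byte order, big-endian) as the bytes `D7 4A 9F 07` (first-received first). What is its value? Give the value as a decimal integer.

3611991815

Big-endian: lowest address holds the most-significant byte.
The bytes are already most-significant first: 0xD74A9F07.
0xD74A9F07 = 3611991815.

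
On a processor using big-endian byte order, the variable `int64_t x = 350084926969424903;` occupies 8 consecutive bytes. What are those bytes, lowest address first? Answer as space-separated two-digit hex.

350084926969424903 in hexadecimal, padded to 64 bits, is 0x04DBC062E13B2C07.
Split into bytes (most-significant first): 04 DB C0 62 E1 3B 2C 07.
Big-endian stores the most-significant byte at the lowest address.
So the memory order matches the most-significant-first order: 04 DB C0 62 E1 3B 2C 07.

04 DB C0 62 E1 3B 2C 07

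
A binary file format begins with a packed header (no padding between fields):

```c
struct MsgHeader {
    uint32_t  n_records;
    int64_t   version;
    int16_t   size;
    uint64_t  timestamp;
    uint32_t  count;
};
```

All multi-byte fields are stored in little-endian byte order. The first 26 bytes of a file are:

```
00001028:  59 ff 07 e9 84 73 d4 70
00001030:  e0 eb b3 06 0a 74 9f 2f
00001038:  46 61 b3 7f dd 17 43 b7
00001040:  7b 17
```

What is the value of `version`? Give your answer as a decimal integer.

`version` follows `n_records` (4 bytes), so it starts at byte offset 4 and occupies 8 bytes.
Bytes at offsets 4..11: 84 73 D4 70 E0 EB B3 06.
Little-endian: lowest address holds the least-significant byte.
Reassemble most-significant byte first: 06 B3 EB E0 70 D4 73 84 → 0x06B3EBE070D47384.
0x06B3EBE070D47384 = 482988934256948100.

482988934256948100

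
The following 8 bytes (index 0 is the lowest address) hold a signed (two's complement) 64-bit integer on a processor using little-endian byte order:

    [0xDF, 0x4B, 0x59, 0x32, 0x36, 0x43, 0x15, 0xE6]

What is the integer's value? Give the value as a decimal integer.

-1867512570423194657

Little-endian: lowest address holds the least-significant byte.
Reassemble most-significant byte first: E6 15 43 36 32 59 4B DF → 0xE615433632594BDF.
Top bit is set, so as a signed 64-bit value this is 0xE615433632594BDF − 2^64 = -1867512570423194657.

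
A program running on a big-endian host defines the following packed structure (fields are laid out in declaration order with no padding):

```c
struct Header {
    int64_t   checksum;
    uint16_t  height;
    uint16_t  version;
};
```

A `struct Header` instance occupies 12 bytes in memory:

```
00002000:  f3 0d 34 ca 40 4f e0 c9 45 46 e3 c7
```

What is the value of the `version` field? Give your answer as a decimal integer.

58311

`version` follows `checksum` (8 B), `height` (2 B), so it starts at offset 8 + 2 = 10 and occupies 2 bytes.
Bytes at offsets 10..11: E3 C7.
In big-endian order the high byte comes first in memory.
The bytes are already most-significant first: 0xE3C7.
0xE3C7 = 58311.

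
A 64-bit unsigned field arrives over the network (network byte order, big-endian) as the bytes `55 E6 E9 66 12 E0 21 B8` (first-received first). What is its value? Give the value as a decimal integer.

Big-endian: lowest address holds the most-significant byte.
The bytes are already most-significant first: 0x55E6E96612E021B8.
0x55E6E96612E021B8 = 6189891362479940024.

6189891362479940024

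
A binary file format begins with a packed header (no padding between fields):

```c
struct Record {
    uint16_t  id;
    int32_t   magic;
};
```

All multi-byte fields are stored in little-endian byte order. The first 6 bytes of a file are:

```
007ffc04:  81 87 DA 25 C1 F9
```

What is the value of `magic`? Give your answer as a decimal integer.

`magic` follows `id` (2 bytes), so it starts at byte offset 2 and occupies 4 bytes.
Bytes at offsets 2..5: DA 25 C1 F9.
Little-endian stores the least-significant byte at the lowest address.
Reassemble most-significant byte first: F9 C1 25 DA → 0xF9C125DA.
Top bit is set, so as a signed 32-bit value this is 0xF9C125DA − 2^32 = -104782374.

-104782374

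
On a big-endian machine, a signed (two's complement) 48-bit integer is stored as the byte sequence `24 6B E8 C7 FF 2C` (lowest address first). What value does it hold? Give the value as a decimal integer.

40045885521708

In big-endian order the high byte comes first in memory.
The bytes are already most-significant first: 0x246BE8C7FF2C.
0x246BE8C7FF2C = 40045885521708.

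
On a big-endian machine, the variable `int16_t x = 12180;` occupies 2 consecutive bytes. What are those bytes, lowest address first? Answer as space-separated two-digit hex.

12180 in hexadecimal, padded to 16 bits, is 0x2F94.
Split into bytes (most-significant first): 2F 94.
Big-endian: lowest address holds the most-significant byte.
So the memory order matches the most-significant-first order: 2F 94.

2F 94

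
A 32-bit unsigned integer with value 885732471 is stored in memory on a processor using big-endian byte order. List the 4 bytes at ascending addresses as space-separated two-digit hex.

885732471 in hexadecimal, padded to 32 bits, is 0x34CB3477.
Split into bytes (most-significant first): 34 CB 34 77.
Big-endian: lowest address holds the most-significant byte.
So the memory order matches the most-significant-first order: 34 CB 34 77.

34 CB 34 77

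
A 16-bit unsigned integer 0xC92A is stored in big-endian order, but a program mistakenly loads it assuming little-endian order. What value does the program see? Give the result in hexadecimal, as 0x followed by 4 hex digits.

0x2AC9

Stored big-endian, the bytes at ascending addresses are C9 2A.
Read back as little-endian, the first byte is least significant, giving 0x2AC9.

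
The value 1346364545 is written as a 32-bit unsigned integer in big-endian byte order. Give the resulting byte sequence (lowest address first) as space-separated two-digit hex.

50 3F E4 81

1346364545 in hexadecimal, padded to 32 bits, is 0x503FE481.
Split into bytes (most-significant first): 50 3F E4 81.
Big-endian stores the most-significant byte at the lowest address.
So the memory order matches the most-significant-first order: 50 3F E4 81.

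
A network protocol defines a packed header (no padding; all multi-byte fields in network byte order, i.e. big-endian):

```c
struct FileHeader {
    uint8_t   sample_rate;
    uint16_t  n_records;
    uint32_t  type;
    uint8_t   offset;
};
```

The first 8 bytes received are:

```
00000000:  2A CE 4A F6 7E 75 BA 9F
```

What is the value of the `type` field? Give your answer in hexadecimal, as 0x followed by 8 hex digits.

0xF67E75BA

`type` follows `sample_rate` (1 B), `n_records` (2 B), so it starts at offset 1 + 2 = 3 and occupies 4 bytes.
Bytes at offsets 3..6: F6 7E 75 BA.
Big-endian: lowest address holds the most-significant byte.
The bytes are already most-significant first: 0xF67E75BA.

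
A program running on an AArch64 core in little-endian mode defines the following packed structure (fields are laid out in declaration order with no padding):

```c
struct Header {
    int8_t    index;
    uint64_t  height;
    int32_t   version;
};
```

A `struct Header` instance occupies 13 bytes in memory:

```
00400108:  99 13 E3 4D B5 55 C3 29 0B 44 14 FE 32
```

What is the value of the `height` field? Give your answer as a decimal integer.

`height` follows `index` (1 byte), so it starts at byte offset 1 and occupies 8 bytes.
Bytes at offsets 1..8: 13 E3 4D B5 55 C3 29 0B.
Little-endian stores the least-significant byte at the lowest address.
Reassemble most-significant byte first: 0B 29 C3 55 B5 4D E3 13 → 0x0B29C355B54DE313.
0x0B29C355B54DE313 = 804388781343761171.

804388781343761171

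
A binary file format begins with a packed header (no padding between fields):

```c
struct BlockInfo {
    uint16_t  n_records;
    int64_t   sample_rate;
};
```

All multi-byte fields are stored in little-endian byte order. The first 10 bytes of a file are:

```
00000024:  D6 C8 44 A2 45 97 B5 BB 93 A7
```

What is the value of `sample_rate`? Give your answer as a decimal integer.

-6371542659197722044

`sample_rate` follows `n_records` (2 bytes), so it starts at byte offset 2 and occupies 8 bytes.
Bytes at offsets 2..9: 44 A2 45 97 B5 BB 93 A7.
Little-endian stores the least-significant byte at the lowest address.
Reassemble most-significant byte first: A7 93 BB B5 97 45 A2 44 → 0xA793BBB59745A244.
Top bit is set, so as a signed 64-bit value this is 0xA793BBB59745A244 − 2^64 = -6371542659197722044.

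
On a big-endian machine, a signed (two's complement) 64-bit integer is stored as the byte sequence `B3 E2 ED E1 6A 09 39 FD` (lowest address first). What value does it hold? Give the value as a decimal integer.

-5484559843781428739

In big-endian order the high byte comes first in memory.
The bytes are already most-significant first: 0xB3E2EDE16A0939FD.
Top bit is set, so as a signed 64-bit value this is 0xB3E2EDE16A0939FD − 2^64 = -5484559843781428739.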